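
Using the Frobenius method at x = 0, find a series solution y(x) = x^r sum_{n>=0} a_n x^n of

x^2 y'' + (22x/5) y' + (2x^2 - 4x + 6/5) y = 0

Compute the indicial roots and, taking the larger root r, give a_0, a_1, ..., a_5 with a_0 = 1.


Write in Frobenius form y'' + (p(x)/x) y' + (q(x)/x^2) y = 0:
  p(x) = 22/5,  q(x) = 2x^2 - 4x + 6/5.
Indicial equation: r(r-1) + (22/5) r + (6/5) = 0 -> roots r_1 = -2/5, r_2 = -3.
Take r = r_1 = -2/5. Let y(x) = x^r sum_{n>=0} a_n x^n with a_0 = 1.
Substitute y = x^r sum a_n x^n and match x^{r+n}. The recurrence is
  D(n) a_n - 4 a_{n-1} + 2 a_{n-2} = 0,  where D(n) = (r+n)(r+n-1) + (22/5)(r+n) + (6/5).
  a_n = [4 a_{n-1} - 2 a_{n-2}] / D(n).
Since the indicial polynomial factors as (r - r_1)(r - r_2), D(n) = (r_1 + n - r_1)(r_1 + n - r_2) = n(n + 13/5).
Evaluating step by step (a_0 = 1):
  n = 1: D(1) = 1(1 + 13/5) = 18/5; numerator = 4(1) = 4; a_1 = (4)/(18/5) = 10/9
  n = 2: D(2) = 2(2 + 13/5) = 46/5; numerator = 4(10/9) - 2(1) = 22/9; a_2 = (22/9)/(46/5) = 55/207
  n = 3: D(3) = 3(3 + 13/5) = 84/5; numerator = 4(55/207) - 2(10/9) = -80/69; a_3 = (-80/69)/(84/5) = -100/1449
  n = 4: D(4) = 4(4 + 13/5) = 132/5; numerator = 4(-100/1449) - 2(55/207) = -130/161; a_4 = (-130/161)/(132/5) = -325/10626
  n = 5: D(5) = 5(5 + 13/5) = 38; numerator = 4(-325/10626) - 2(-100/1449) = 250/15939; a_5 = (250/15939)/(38) = 125/302841

r = -2/5; a_0 = 1; a_1 = 10/9; a_2 = 55/207; a_3 = -100/1449; a_4 = -325/10626; a_5 = 125/302841


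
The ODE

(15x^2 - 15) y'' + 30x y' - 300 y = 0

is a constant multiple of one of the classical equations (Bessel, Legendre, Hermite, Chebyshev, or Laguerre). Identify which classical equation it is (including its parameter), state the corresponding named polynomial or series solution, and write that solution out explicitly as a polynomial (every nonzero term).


All three coefficients share the factor -15; dividing through by -15 gives  (1 - x^2) y'' - 2x y' + 20 y = 0.
This matches the Legendre equation (1 - x^2) y'' - 2x y' + n(n+1) y = 0 (note the -2x y' term) with n(n+1) = 20, so n = 4; the polynomial solution is P_4(x).
With y = sum_k a_k x^k, matching x^k gives (k+2)(k+1) a_{k+2} = [k(k+1) - n(n+1)] a_k = (k - 4)(k + 5) a_k. The right side vanishes at k = 4, so the series with the parity of 4 terminates at degree 4.
Standard normalization (P_n(1) = 1): leading coefficient (2n)!/(2^n (n!)^2) = 40320/(16*576) = 35/8, so a_4 = 35/8. Work downward with a_k = (k+1)(k+2) a_{k+2} / ((k - 4)(k + 5)):
  a_2 = (3)(4)(35/8) / ((2 - 4)(2 + 5)) = (105/2)/(-14) = -15/4
  a_0 = (1)(2)(-15/4) / ((0 - 4)(0 + 5)) = (-15/2)/(-20) = 3/8
Hence P_4(x) = 35 x^4/8 - 15 x^2/4 + 3/8.

P_4(x); series = 35 x^4/8 - 15 x^2/4 + 3/8


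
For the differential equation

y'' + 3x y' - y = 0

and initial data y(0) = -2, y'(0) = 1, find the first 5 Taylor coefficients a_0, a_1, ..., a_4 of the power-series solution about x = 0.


Ansatz: y(x) = sum_{n>=0} a_n x^n, so y'(x) = sum_{n>=1} n a_n x^(n-1) and y''(x) = sum_{n>=2} n(n-1) a_n x^(n-2).
Substitute into P(x) y'' + Q(x) y' + R(x) y = 0 with P(x) = 1, Q(x) = 3x, R(x) = -1, and match powers of x.
Initial conditions: a_0 = -2, a_1 = 1.
Setting the coefficient of each power of x to zero and solving order by order (substituting the coefficients already found):
  x^0: 2 a_2 - a_0 = 0  ->  2 a_2 = a_0 = -2  ->  a_2 = -1
  x^1: 6 a_3 + 2 a_1 = 0  ->  6 a_3 = -2 a_1 = -2  ->  a_3 = -1/3
  x^2: 12 a_4 + 5 a_2 = 0  ->  12 a_4 = -5 a_2 = 5  ->  a_4 = 5/12
Truncated series: y(x) = -2 + x - x^2 - (1/3) x^3 + (5/12) x^4 + O(x^5).

a_0 = -2; a_1 = 1; a_2 = -1; a_3 = -1/3; a_4 = 5/12


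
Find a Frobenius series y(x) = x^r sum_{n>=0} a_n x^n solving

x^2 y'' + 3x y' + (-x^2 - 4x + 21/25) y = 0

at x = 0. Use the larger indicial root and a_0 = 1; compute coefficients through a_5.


Write in Frobenius form y'' + (p(x)/x) y' + (q(x)/x^2) y = 0:
  p(x) = 3,  q(x) = -x^2 - 4x + 21/25.
Indicial equation: r(r-1) + (3) r + (21/25) = 0 -> roots r_1 = -3/5, r_2 = -7/5.
Take r = r_1 = -3/5. Let y(x) = x^r sum_{n>=0} a_n x^n with a_0 = 1.
Substitute y = x^r sum a_n x^n and match x^{r+n}. The recurrence is
  D(n) a_n - 4 a_{n-1} - 1 a_{n-2} = 0,  where D(n) = (r+n)(r+n-1) + (3)(r+n) + (21/25).
  a_n = [4 a_{n-1} + 1 a_{n-2}] / D(n).
Since the indicial polynomial factors as (r - r_1)(r - r_2), D(n) = (r_1 + n - r_1)(r_1 + n - r_2) = n(n + 4/5).
Evaluating step by step (a_0 = 1):
  n = 1: D(1) = 1(1 + 4/5) = 9/5; numerator = 4(1) = 4; a_1 = (4)/(9/5) = 20/9
  n = 2: D(2) = 2(2 + 4/5) = 28/5; numerator = 4(20/9) + 1(1) = 89/9; a_2 = (89/9)/(28/5) = 445/252
  n = 3: D(3) = 3(3 + 4/5) = 57/5; numerator = 4(445/252) + 1(20/9) = 65/7; a_3 = (65/7)/(57/5) = 325/399
  n = 4: D(4) = 4(4 + 4/5) = 96/5; numerator = 4(325/399) + 1(445/252) = 24055/4788; a_4 = (24055/4788)/(96/5) = 120275/459648
  n = 5: D(5) = 5(5 + 4/5) = 29; numerator = 4(120275/459648) + 1(325/399) = 213875/114912; a_5 = (213875/114912)/(29) = 7375/114912

r = -3/5; a_0 = 1; a_1 = 20/9; a_2 = 445/252; a_3 = 325/399; a_4 = 120275/459648; a_5 = 7375/114912


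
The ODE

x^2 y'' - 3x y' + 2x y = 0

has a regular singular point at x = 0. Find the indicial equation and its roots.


Divide by x^2 to reach normal form y'' + P_1(x) y' + P_2(x) y = 0 with P_1(x) = -3/x and P_2(x) = 2/x.
x = 0 is a singular point because the y'-coefficient -3/x has a pole at x = 0 and the y-coefficient 2/x has a pole at x = 0.
It is a regular singular point because x P_1(x) = p(x) = -3 and x^2 P_2(x) = q(x) = 2x are polynomials, hence analytic at x = 0.
p(0) = -3,  q(0) = 0.
Indicial equation: r(r-1) + p(0) r + q(0) = 0, i.e. r^2 + (p(0) - 1) r + q(0) = 0, i.e. r^2 - 4 r = 0.
Discriminant: (-4)^2 - 4(0) = 16, so r = (4 ± 4)/2.
Solving: r_1 = 4, r_2 = 0.

indicial: r^2 - 4 r = 0; roots r_1 = 4, r_2 = 0


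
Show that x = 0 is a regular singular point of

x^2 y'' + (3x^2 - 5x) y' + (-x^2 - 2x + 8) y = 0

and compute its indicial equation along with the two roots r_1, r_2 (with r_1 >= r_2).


Divide by x^2 to reach normal form y'' + P_1(x) y' + P_2(x) y = 0 with P_1(x) = 3 - 5/x and P_2(x) = -1 - 2/x + 8/x^2.
x = 0 is a singular point because the y'-coefficient 3 - 5/x has a pole at x = 0 and the y-coefficient -1 - 2/x + 8/x^2 has a pole at x = 0.
It is a regular singular point because x P_1(x) = p(x) = 3x - 5 and x^2 P_2(x) = q(x) = -x^2 - 2x + 8 are polynomials, hence analytic at x = 0.
p(0) = -5,  q(0) = 8.
Indicial equation: r(r-1) + p(0) r + q(0) = 0, i.e. r^2 + (p(0) - 1) r + q(0) = 0, i.e. r^2 - 6 r + 8 = 0.
Discriminant: (-6)^2 - 4(8) = 4, so r = (6 ± 2)/2.
Solving: r_1 = 4, r_2 = 2.

indicial: r^2 - 6 r + 8 = 0; roots r_1 = 4, r_2 = 2


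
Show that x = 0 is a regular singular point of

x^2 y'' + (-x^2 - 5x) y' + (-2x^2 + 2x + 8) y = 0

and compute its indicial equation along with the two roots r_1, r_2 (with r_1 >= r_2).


Divide by x^2 to reach normal form y'' + P_1(x) y' + P_2(x) y = 0 with P_1(x) = -1 - 5/x and P_2(x) = -2 + 2/x + 8/x^2.
x = 0 is a singular point because the y'-coefficient -1 - 5/x has a pole at x = 0 and the y-coefficient -2 + 2/x + 8/x^2 has a pole at x = 0.
It is a regular singular point because x P_1(x) = p(x) = -x - 5 and x^2 P_2(x) = q(x) = -2x^2 + 2x + 8 are polynomials, hence analytic at x = 0.
p(0) = -5,  q(0) = 8.
Indicial equation: r(r-1) + p(0) r + q(0) = 0, i.e. r^2 + (p(0) - 1) r + q(0) = 0, i.e. r^2 - 6 r + 8 = 0.
Discriminant: (-6)^2 - 4(8) = 4, so r = (6 ± 2)/2.
Solving: r_1 = 4, r_2 = 2.

indicial: r^2 - 6 r + 8 = 0; roots r_1 = 4, r_2 = 2


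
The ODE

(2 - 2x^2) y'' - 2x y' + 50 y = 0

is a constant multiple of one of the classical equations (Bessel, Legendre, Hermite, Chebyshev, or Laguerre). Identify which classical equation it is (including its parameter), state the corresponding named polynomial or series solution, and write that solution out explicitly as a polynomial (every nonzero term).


All three coefficients share the factor 2; dividing through by 2 gives  (1 - x^2) y'' - x y' + 25 y = 0.
This matches the Chebyshev equation (1 - x^2) y'' - x y' + n^2 y = 0 (note the -x y' term, not -2x y') with n^2 = 25, so n = 5; the polynomial solution is T_5(x).
With y = sum_k a_k x^k, matching x^k gives (k+2)(k+1) a_{k+2} = (k^2 - n^2) a_k = (k - 5)(k + 5) a_k. The right side vanishes at k = 5, so the series with the parity of 5 terminates at degree 5.
Standard normalization: leading coefficient of T_n is 2^(n-1), so a_5 = 2^4 = 16. Work downward with a_k = (k+1)(k+2) a_{k+2} / ((k - 5)(k + 5)):
  a_3 = (4)(5)(16) / ((3 - 5)(3 + 5)) = 320/(-16) = -20
  a_1 = (2)(3)(-20) / ((1 - 5)(1 + 5)) = -120/(-24) = 5
Hence T_5(x) = 16 x^5 - 20 x^3 + 5 x.

T_5(x); series = 16 x^5 - 20 x^3 + 5 x


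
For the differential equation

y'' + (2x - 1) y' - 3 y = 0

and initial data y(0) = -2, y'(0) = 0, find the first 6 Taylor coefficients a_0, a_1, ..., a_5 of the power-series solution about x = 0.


Ansatz: y(x) = sum_{n>=0} a_n x^n, so y'(x) = sum_{n>=1} n a_n x^(n-1) and y''(x) = sum_{n>=2} n(n-1) a_n x^(n-2).
Substitute into P(x) y'' + Q(x) y' + R(x) y = 0 with P(x) = 1, Q(x) = 2x - 1, R(x) = -3, and match powers of x.
Initial conditions: a_0 = -2, a_1 = 0.
Setting the coefficient of each power of x to zero and solving order by order (substituting the coefficients already found):
  x^0: 2 a_2 - a_1 - 3 a_0 = 0  ->  2 a_2 = a_1 + 3 a_0 = -6  ->  a_2 = -3
  x^1: 6 a_3 - 2 a_2 - a_1 = 0  ->  6 a_3 = 2 a_2 + a_1 = -6  ->  a_3 = -1
  x^2: 12 a_4 - 3 a_3 + a_2 = 0  ->  12 a_4 = 3 a_3 - a_2 = 0  ->  a_4 = 0
  x^3: 20 a_5 - 4 a_4 + 3 a_3 = 0  ->  20 a_5 = 4 a_4 - 3 a_3 = 3  ->  a_5 = 3/20
Truncated series: y(x) = -2 - 3 x^2 - x^3 + (3/20) x^5 + O(x^6).

a_0 = -2; a_1 = 0; a_2 = -3; a_3 = -1; a_4 = 0; a_5 = 3/20


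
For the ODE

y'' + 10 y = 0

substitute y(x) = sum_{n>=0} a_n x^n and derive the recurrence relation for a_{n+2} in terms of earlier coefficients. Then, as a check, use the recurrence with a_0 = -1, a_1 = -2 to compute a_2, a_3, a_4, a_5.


Substitute y = sum_n a_n x^n into y'' + (const) y = 0.
y''(x) = sum_{n>=0} (n+2)(n+1) a_{n+2} x^n.
The ODE becomes sum_n [(n+2)(n+1) a_{n+2} + 10 a_n] x^n = 0.
Setting each coefficient to zero gives the recurrence:
  (n+2)(n+1) a_{n+2} + 10 a_n = 0,
  a_{n+2} = -10 / ((n+1)(n+2)) a_n.

Check with a_0 = -1, a_1 = -2 (apply the recurrence for n = 0, 1, 2, 3): a_0 = -1, a_1 = -2, a_2 = 5, a_3 = 10/3, a_4 = -25/6, a_5 = -5/3.

a_{n+2} = -10/((n+1)(n+2)) * a_n; check: a_0 = -1, a_1 = -2, a_2 = 5, a_3 = 10/3, a_4 = -25/6, a_5 = -5/3


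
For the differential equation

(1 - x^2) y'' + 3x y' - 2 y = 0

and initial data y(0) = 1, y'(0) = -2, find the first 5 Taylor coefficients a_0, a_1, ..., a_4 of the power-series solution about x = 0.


Ansatz: y(x) = sum_{n>=0} a_n x^n, so y'(x) = sum_{n>=1} n a_n x^(n-1) and y''(x) = sum_{n>=2} n(n-1) a_n x^(n-2).
Substitute into P(x) y'' + Q(x) y' + R(x) y = 0 with P(x) = 1 - x^2, Q(x) = 3x, R(x) = -2, and match powers of x.
Initial conditions: a_0 = 1, a_1 = -2.
Setting the coefficient of each power of x to zero and solving order by order (substituting the coefficients already found):
  x^0: 2 a_2 - 2 a_0 = 0  ->  2 a_2 = 2 a_0 = 2  ->  a_2 = 1
  x^1: 6 a_3 + a_1 = 0  ->  6 a_3 = -a_1 = 2  ->  a_3 = 1/3
  x^2: 12 a_4 + 2 a_2 = 0  ->  12 a_4 = -2 a_2 = -2  ->  a_4 = -1/6
Truncated series: y(x) = 1 - 2 x + x^2 + (1/3) x^3 - (1/6) x^4 + O(x^5).

a_0 = 1; a_1 = -2; a_2 = 1; a_3 = 1/3; a_4 = -1/6


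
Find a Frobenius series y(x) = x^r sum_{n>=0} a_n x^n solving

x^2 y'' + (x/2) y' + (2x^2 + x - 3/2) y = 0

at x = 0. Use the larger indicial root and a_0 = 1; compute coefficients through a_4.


Write in Frobenius form y'' + (p(x)/x) y' + (q(x)/x^2) y = 0:
  p(x) = 1/2,  q(x) = 2x^2 + x - 3/2.
Indicial equation: r(r-1) + (1/2) r + (-3/2) = 0 -> roots r_1 = 3/2, r_2 = -1.
Take r = r_1 = 3/2. Let y(x) = x^r sum_{n>=0} a_n x^n with a_0 = 1.
Substitute y = x^r sum a_n x^n and match x^{r+n}. The recurrence is
  D(n) a_n + 1 a_{n-1} + 2 a_{n-2} = 0,  where D(n) = (r+n)(r+n-1) + (1/2)(r+n) + (-3/2).
  a_n = [-1 a_{n-1} - 2 a_{n-2}] / D(n).
Since the indicial polynomial factors as (r - r_1)(r - r_2), D(n) = (r_1 + n - r_1)(r_1 + n - r_2) = n(n + 5/2).
Evaluating step by step (a_0 = 1):
  n = 1: D(1) = 1(1 + 5/2) = 7/2; numerator = -1(1) = -1; a_1 = (-1)/(7/2) = -2/7
  n = 2: D(2) = 2(2 + 5/2) = 9; numerator = -1(-2/7) - 2(1) = -12/7; a_2 = (-12/7)/(9) = -4/21
  n = 3: D(3) = 3(3 + 5/2) = 33/2; numerator = -1(-4/21) - 2(-2/7) = 16/21; a_3 = (16/21)/(33/2) = 32/693
  n = 4: D(4) = 4(4 + 5/2) = 26; numerator = -1(32/693) - 2(-4/21) = 232/693; a_4 = (232/693)/(26) = 116/9009

r = 3/2; a_0 = 1; a_1 = -2/7; a_2 = -4/21; a_3 = 32/693; a_4 = 116/9009


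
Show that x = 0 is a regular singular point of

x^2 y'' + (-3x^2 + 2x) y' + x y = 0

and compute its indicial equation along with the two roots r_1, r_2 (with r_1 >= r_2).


Divide by x^2 to reach normal form y'' + P_1(x) y' + P_2(x) y = 0 with P_1(x) = -3 + 2/x and P_2(x) = 1/x.
x = 0 is a singular point because the y'-coefficient -3 + 2/x has a pole at x = 0 and the y-coefficient 1/x has a pole at x = 0.
It is a regular singular point because x P_1(x) = p(x) = 2 - 3x and x^2 P_2(x) = q(x) = x are polynomials, hence analytic at x = 0.
p(0) = 2,  q(0) = 0.
Indicial equation: r(r-1) + p(0) r + q(0) = 0, i.e. r^2 + (p(0) - 1) r + q(0) = 0, i.e. r^2 + 1 r = 0.
Discriminant: (1)^2 - 4(0) = 1, so r = (-1 ± 1)/2.
Solving: r_1 = 0, r_2 = -1.

indicial: r^2 + 1 r = 0; roots r_1 = 0, r_2 = -1


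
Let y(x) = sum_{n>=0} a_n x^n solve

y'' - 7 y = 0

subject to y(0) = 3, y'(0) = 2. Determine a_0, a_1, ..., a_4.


Ansatz: y(x) = sum_{n>=0} a_n x^n, so y'(x) = sum_{n>=1} n a_n x^(n-1) and y''(x) = sum_{n>=2} n(n-1) a_n x^(n-2).
Substitute into P(x) y'' + Q(x) y' + R(x) y = 0 with P(x) = 1, Q(x) = 0, R(x) = -7, and match powers of x.
Initial conditions: a_0 = 3, a_1 = 2.
Setting the coefficient of each power of x to zero and solving order by order (substituting the coefficients already found):
  x^0: 2 a_2 - 7 a_0 = 0  ->  2 a_2 = 7 a_0 = 21  ->  a_2 = 21/2
  x^1: 6 a_3 - 7 a_1 = 0  ->  6 a_3 = 7 a_1 = 14  ->  a_3 = 7/3
  x^2: 12 a_4 - 7 a_2 = 0  ->  12 a_4 = 7 a_2 = 147/2  ->  a_4 = 49/8
Truncated series: y(x) = 3 + 2 x + (21/2) x^2 + (7/3) x^3 + (49/8) x^4 + O(x^5).

a_0 = 3; a_1 = 2; a_2 = 21/2; a_3 = 7/3; a_4 = 49/8


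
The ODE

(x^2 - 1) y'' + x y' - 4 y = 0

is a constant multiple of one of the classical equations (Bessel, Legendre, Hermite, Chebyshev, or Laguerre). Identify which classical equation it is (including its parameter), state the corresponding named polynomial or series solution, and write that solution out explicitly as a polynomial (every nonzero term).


All three coefficients share the factor -1; dividing through by -1 gives  (1 - x^2) y'' - x y' + 4 y = 0.
This matches the Chebyshev equation (1 - x^2) y'' - x y' + n^2 y = 0 (note the -x y' term, not -2x y') with n^2 = 4, so n = 2; the polynomial solution is T_2(x).
With y = sum_k a_k x^k, matching x^k gives (k+2)(k+1) a_{k+2} = (k^2 - n^2) a_k = (k - 2)(k + 2) a_k. The right side vanishes at k = 2, so the series with the parity of 2 terminates at degree 2.
Standard normalization: leading coefficient of T_n is 2^(n-1), so a_2 = 2^1 = 2. Work downward with a_k = (k+1)(k+2) a_{k+2} / ((k - 2)(k + 2)):
  a_0 = (1)(2)(2) / ((0 - 2)(0 + 2)) = 4/(-4) = -1
Hence T_2(x) = 2 x^2 - 1.

T_2(x); series = 2 x^2 - 1


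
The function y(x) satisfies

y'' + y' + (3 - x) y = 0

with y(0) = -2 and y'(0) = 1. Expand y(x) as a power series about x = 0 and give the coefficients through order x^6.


Ansatz: y(x) = sum_{n>=0} a_n x^n, so y'(x) = sum_{n>=1} n a_n x^(n-1) and y''(x) = sum_{n>=2} n(n-1) a_n x^(n-2).
Substitute into P(x) y'' + Q(x) y' + R(x) y = 0 with P(x) = 1, Q(x) = 1, R(x) = 3 - x, and match powers of x.
Initial conditions: a_0 = -2, a_1 = 1.
Setting the coefficient of each power of x to zero and solving order by order (substituting the coefficients already found):
  x^0: 2 a_2 + a_1 + 3 a_0 = 0  ->  2 a_2 = -a_1 - 3 a_0 = 5  ->  a_2 = 5/2
  x^1: 6 a_3 + 2 a_2 + 3 a_1 - a_0 = 0  ->  6 a_3 = -2 a_2 - 3 a_1 + a_0 = -10  ->  a_3 = -5/3
  x^2: 12 a_4 + 3 a_3 + 3 a_2 - a_1 = 0  ->  12 a_4 = -3 a_3 - 3 a_2 + a_1 = -3/2  ->  a_4 = -1/8
  x^3: 20 a_5 + 4 a_4 + 3 a_3 - a_2 = 0  ->  20 a_5 = -4 a_4 - 3 a_3 + a_2 = 8  ->  a_5 = 2/5
  x^4: 30 a_6 + 5 a_5 + 3 a_4 - a_3 = 0  ->  30 a_6 = -5 a_5 - 3 a_4 + a_3 = -79/24  ->  a_6 = -79/720
Truncated series: y(x) = -2 + x + (5/2) x^2 - (5/3) x^3 - (1/8) x^4 + (2/5) x^5 - (79/720) x^6 + O(x^7).

a_0 = -2; a_1 = 1; a_2 = 5/2; a_3 = -5/3; a_4 = -1/8; a_5 = 2/5; a_6 = -79/720


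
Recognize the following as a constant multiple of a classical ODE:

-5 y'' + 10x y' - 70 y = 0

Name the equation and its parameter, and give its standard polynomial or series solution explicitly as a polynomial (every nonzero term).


All three coefficients share the factor -5; dividing through by -5 gives  y'' - 2x y' + 14 y = 0.
This matches the Hermite equation y'' - 2x y' + 2n y = 0 with 2n = 14, so n = 7; the polynomial solution is H_7(x).
With y = sum_k a_k x^k, matching x^k gives (k+2)(k+1) a_{k+2} = 2(k - n) a_k = 2(k - 7) a_k. The right side vanishes at k = 7, so the series with the parity of 7 terminates at degree 7.
Standard normalization: leading coefficient of H_n is 2^n, so a_7 = 2^7 = 128. Work downward with a_k = (k+1)(k+2) a_{k+2} / (2(k - n)):
  a_5 = (6)(7)(128) / (2(5 - 7)) = 5376/(-4) = -1344
  a_3 = (4)(5)(-1344) / (2(3 - 7)) = -26880/(-8) = 3360
  a_1 = (2)(3)(3360) / (2(1 - 7)) = 20160/(-12) = -1680
Hence H_7(x) = 128 x^7 - 1344 x^5 + 3360 x^3 - 1680 x.

H_7(x); series = 128 x^7 - 1344 x^5 + 3360 x^3 - 1680 x


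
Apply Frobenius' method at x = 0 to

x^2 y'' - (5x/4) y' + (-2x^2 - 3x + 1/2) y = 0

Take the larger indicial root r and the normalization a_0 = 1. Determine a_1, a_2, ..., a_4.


Write in Frobenius form y'' + (p(x)/x) y' + (q(x)/x^2) y = 0:
  p(x) = -5/4,  q(x) = -2x^2 - 3x + 1/2.
Indicial equation: r(r-1) + (-5/4) r + (1/2) = 0 -> roots r_1 = 2, r_2 = 1/4.
Take r = r_1 = 2. Let y(x) = x^r sum_{n>=0} a_n x^n with a_0 = 1.
Substitute y = x^r sum a_n x^n and match x^{r+n}. The recurrence is
  D(n) a_n - 3 a_{n-1} - 2 a_{n-2} = 0,  where D(n) = (r+n)(r+n-1) + (-5/4)(r+n) + (1/2).
  a_n = [3 a_{n-1} + 2 a_{n-2}] / D(n).
Since the indicial polynomial factors as (r - r_1)(r - r_2), D(n) = (r_1 + n - r_1)(r_1 + n - r_2) = n(n + 7/4).
Evaluating step by step (a_0 = 1):
  n = 1: D(1) = 1(1 + 7/4) = 11/4; numerator = 3(1) = 3; a_1 = (3)/(11/4) = 12/11
  n = 2: D(2) = 2(2 + 7/4) = 15/2; numerator = 3(12/11) + 2(1) = 58/11; a_2 = (58/11)/(15/2) = 116/165
  n = 3: D(3) = 3(3 + 7/4) = 57/4; numerator = 3(116/165) + 2(12/11) = 236/55; a_3 = (236/55)/(57/4) = 944/3135
  n = 4: D(4) = 4(4 + 7/4) = 23; numerator = 3(944/3135) + 2(116/165) = 1448/627; a_4 = (1448/627)/(23) = 1448/14421

r = 2; a_0 = 1; a_1 = 12/11; a_2 = 116/165; a_3 = 944/3135; a_4 = 1448/14421


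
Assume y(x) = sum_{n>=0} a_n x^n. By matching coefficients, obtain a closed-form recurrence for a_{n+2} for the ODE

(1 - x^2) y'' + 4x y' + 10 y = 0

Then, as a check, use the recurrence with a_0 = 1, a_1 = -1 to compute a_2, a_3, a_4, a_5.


Substitute y = sum_n a_n x^n.
(1 - 1 x^2) y'' contributes (n+2)(n+1) a_{n+2} - n(n-1) a_n at x^n.
4 x y'(x) contributes 4 n a_n at x^n.
10 y(x) contributes 10 a_n at x^n.
Matching x^n: (n+2)(n+1) a_{n+2} + (-n(n-1) + 4 n + 10) a_n = 0.
Thus a_{n+2} = (n(n-1) - 4 n - 10) / ((n+1)(n+2)) * a_n.

Check with a_0 = 1, a_1 = -1 (apply the recurrence for n = 0, 1, 2, 3): a_0 = 1, a_1 = -1, a_2 = -5, a_3 = 7/3, a_4 = 20/3, a_5 = -28/15.

a_(n+2) = (n(n-1) - 4 n - 10) / ((n+1)(n+2)) * a_n; check: a_0 = 1, a_1 = -1, a_2 = -5, a_3 = 7/3, a_4 = 20/3, a_5 = -28/15


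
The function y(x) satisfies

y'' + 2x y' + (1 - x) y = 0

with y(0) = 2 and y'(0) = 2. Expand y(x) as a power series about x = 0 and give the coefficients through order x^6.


Ansatz: y(x) = sum_{n>=0} a_n x^n, so y'(x) = sum_{n>=1} n a_n x^(n-1) and y''(x) = sum_{n>=2} n(n-1) a_n x^(n-2).
Substitute into P(x) y'' + Q(x) y' + R(x) y = 0 with P(x) = 1, Q(x) = 2x, R(x) = 1 - x, and match powers of x.
Initial conditions: a_0 = 2, a_1 = 2.
Setting the coefficient of each power of x to zero and solving order by order (substituting the coefficients already found):
  x^0: 2 a_2 + a_0 = 0  ->  2 a_2 = -a_0 = -2  ->  a_2 = -1
  x^1: 6 a_3 + 3 a_1 - a_0 = 0  ->  6 a_3 = -3 a_1 + a_0 = -4  ->  a_3 = -2/3
  x^2: 12 a_4 + 5 a_2 - a_1 = 0  ->  12 a_4 = -5 a_2 + a_1 = 7  ->  a_4 = 7/12
  x^3: 20 a_5 + 7 a_3 - a_2 = 0  ->  20 a_5 = -7 a_3 + a_2 = 11/3  ->  a_5 = 11/60
  x^4: 30 a_6 + 9 a_4 - a_3 = 0  ->  30 a_6 = -9 a_4 + a_3 = -71/12  ->  a_6 = -71/360
Truncated series: y(x) = 2 + 2 x - x^2 - (2/3) x^3 + (7/12) x^4 + (11/60) x^5 - (71/360) x^6 + O(x^7).

a_0 = 2; a_1 = 2; a_2 = -1; a_3 = -2/3; a_4 = 7/12; a_5 = 11/60; a_6 = -71/360


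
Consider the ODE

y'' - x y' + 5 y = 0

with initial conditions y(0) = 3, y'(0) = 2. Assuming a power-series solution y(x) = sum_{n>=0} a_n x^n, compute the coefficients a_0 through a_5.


Ansatz: y(x) = sum_{n>=0} a_n x^n, so y'(x) = sum_{n>=1} n a_n x^(n-1) and y''(x) = sum_{n>=2} n(n-1) a_n x^(n-2).
Substitute into P(x) y'' + Q(x) y' + R(x) y = 0 with P(x) = 1, Q(x) = -x, R(x) = 5, and match powers of x.
Initial conditions: a_0 = 3, a_1 = 2.
Setting the coefficient of each power of x to zero and solving order by order (substituting the coefficients already found):
  x^0: 2 a_2 + 5 a_0 = 0  ->  2 a_2 = -5 a_0 = -15  ->  a_2 = -15/2
  x^1: 6 a_3 + 4 a_1 = 0  ->  6 a_3 = -4 a_1 = -8  ->  a_3 = -4/3
  x^2: 12 a_4 + 3 a_2 = 0  ->  12 a_4 = -3 a_2 = 45/2  ->  a_4 = 15/8
  x^3: 20 a_5 + 2 a_3 = 0  ->  20 a_5 = -2 a_3 = 8/3  ->  a_5 = 2/15
Truncated series: y(x) = 3 + 2 x - (15/2) x^2 - (4/3) x^3 + (15/8) x^4 + (2/15) x^5 + O(x^6).

a_0 = 3; a_1 = 2; a_2 = -15/2; a_3 = -4/3; a_4 = 15/8; a_5 = 2/15


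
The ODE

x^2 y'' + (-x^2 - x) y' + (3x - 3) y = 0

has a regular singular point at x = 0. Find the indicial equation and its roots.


Divide by x^2 to reach normal form y'' + P_1(x) y' + P_2(x) y = 0 with P_1(x) = -1 - 1/x and P_2(x) = 3/x - 3/x^2.
x = 0 is a singular point because the y'-coefficient -1 - 1/x has a pole at x = 0 and the y-coefficient 3/x - 3/x^2 has a pole at x = 0.
It is a regular singular point because x P_1(x) = p(x) = -x - 1 and x^2 P_2(x) = q(x) = 3x - 3 are polynomials, hence analytic at x = 0.
p(0) = -1,  q(0) = -3.
Indicial equation: r(r-1) + p(0) r + q(0) = 0, i.e. r^2 + (p(0) - 1) r + q(0) = 0, i.e. r^2 - 2 r - 3 = 0.
Discriminant: (-2)^2 - 4(-3) = 16, so r = (2 ± 4)/2.
Solving: r_1 = 3, r_2 = -1.

indicial: r^2 - 2 r - 3 = 0; roots r_1 = 3, r_2 = -1


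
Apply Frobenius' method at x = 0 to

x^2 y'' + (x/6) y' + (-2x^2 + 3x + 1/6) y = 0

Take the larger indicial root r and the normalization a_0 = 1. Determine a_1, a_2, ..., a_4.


Write in Frobenius form y'' + (p(x)/x) y' + (q(x)/x^2) y = 0:
  p(x) = 1/6,  q(x) = -2x^2 + 3x + 1/6.
Indicial equation: r(r-1) + (1/6) r + (1/6) = 0 -> roots r_1 = 1/2, r_2 = 1/3.
Take r = r_1 = 1/2. Let y(x) = x^r sum_{n>=0} a_n x^n with a_0 = 1.
Substitute y = x^r sum a_n x^n and match x^{r+n}. The recurrence is
  D(n) a_n + 3 a_{n-1} - 2 a_{n-2} = 0,  where D(n) = (r+n)(r+n-1) + (1/6)(r+n) + (1/6).
  a_n = [-3 a_{n-1} + 2 a_{n-2}] / D(n).
Since the indicial polynomial factors as (r - r_1)(r - r_2), D(n) = (r_1 + n - r_1)(r_1 + n - r_2) = n(n + 1/6).
Evaluating step by step (a_0 = 1):
  n = 1: D(1) = 1(1 + 1/6) = 7/6; numerator = -3(1) = -3; a_1 = (-3)/(7/6) = -18/7
  n = 2: D(2) = 2(2 + 1/6) = 13/3; numerator = -3(-18/7) + 2(1) = 68/7; a_2 = (68/7)/(13/3) = 204/91
  n = 3: D(3) = 3(3 + 1/6) = 19/2; numerator = -3(204/91) + 2(-18/7) = -1080/91; a_3 = (-1080/91)/(19/2) = -2160/1729
  n = 4: D(4) = 4(4 + 1/6) = 50/3; numerator = -3(-2160/1729) + 2(204/91) = 14232/1729; a_4 = (14232/1729)/(50/3) = 21348/43225

r = 1/2; a_0 = 1; a_1 = -18/7; a_2 = 204/91; a_3 = -2160/1729; a_4 = 21348/43225


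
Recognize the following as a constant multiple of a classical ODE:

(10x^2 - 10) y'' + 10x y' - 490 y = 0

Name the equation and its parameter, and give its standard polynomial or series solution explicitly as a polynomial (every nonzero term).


All three coefficients share the factor -10; dividing through by -10 gives  (1 - x^2) y'' - x y' + 49 y = 0.
This matches the Chebyshev equation (1 - x^2) y'' - x y' + n^2 y = 0 (note the -x y' term, not -2x y') with n^2 = 49, so n = 7; the polynomial solution is T_7(x).
With y = sum_k a_k x^k, matching x^k gives (k+2)(k+1) a_{k+2} = (k^2 - n^2) a_k = (k - 7)(k + 7) a_k. The right side vanishes at k = 7, so the series with the parity of 7 terminates at degree 7.
Standard normalization: leading coefficient of T_n is 2^(n-1), so a_7 = 2^6 = 64. Work downward with a_k = (k+1)(k+2) a_{k+2} / ((k - 7)(k + 7)):
  a_5 = (6)(7)(64) / ((5 - 7)(5 + 7)) = 2688/(-24) = -112
  a_3 = (4)(5)(-112) / ((3 - 7)(3 + 7)) = -2240/(-40) = 56
  a_1 = (2)(3)(56) / ((1 - 7)(1 + 7)) = 336/(-48) = -7
Hence T_7(x) = 64 x^7 - 112 x^5 + 56 x^3 - 7 x.

T_7(x); series = 64 x^7 - 112 x^5 + 56 x^3 - 7 x


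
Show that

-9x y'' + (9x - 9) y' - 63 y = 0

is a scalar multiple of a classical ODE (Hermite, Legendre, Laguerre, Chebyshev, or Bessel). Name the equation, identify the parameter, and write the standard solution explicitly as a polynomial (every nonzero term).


All three coefficients share the factor -9; dividing through by -9 gives  x y'' + (1 - x) y' + 7 y = 0.
This matches the Laguerre equation x y'' + (1 - x) y' + n y = 0 with n = 7; the polynomial solution is L_7(x).
With y = sum_k a_k x^k, matching x^k gives (k+1)k a_{k+1} + (k+1) a_{k+1} - k a_k + n a_k = 0, i.e. (k+1)^2 a_{k+1} = (k - n) a_k = (k - 7) a_k. The right side vanishes at k = 7, so the series terminates at degree 7.
Standard normalization L_n(0) = 1 gives a_0 = 1. Work upward with a_{k+1} = (k - 7) a_k / (k+1)^2:
  a_1 = (0 - 7)(1) / 1^2 = -7/1 = -7
  a_2 = (1 - 7)(-7) / 2^2 = 42/4 = 21/2
  a_3 = (2 - 7)(21/2) / 3^2 = (-105/2)/9 = -35/6
  a_4 = (3 - 7)(-35/6) / 4^2 = (70/3)/16 = 35/24
  a_5 = (4 - 7)(35/24) / 5^2 = (-35/8)/25 = -7/40
  a_6 = (5 - 7)(-7/40) / 6^2 = (7/20)/36 = 7/720
  a_7 = (6 - 7)(7/720) / 7^2 = (-7/720)/49 = -1/5040
Hence L_7(x) = -x^7/5040 + 7 x^6/720 - 7 x^5/40 + 35 x^4/24 - 35 x^3/6 + 21 x^2/2 - 7 x + 1.

L_7(x); series = -x^7/5040 + 7 x^6/720 - 7 x^5/40 + 35 x^4/24 - 35 x^3/6 + 21 x^2/2 - 7 x + 1


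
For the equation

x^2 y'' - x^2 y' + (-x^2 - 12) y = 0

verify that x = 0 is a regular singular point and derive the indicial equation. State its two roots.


Divide by x^2 to reach normal form y'' + P_1(x) y' + P_2(x) y = 0 with P_1(x) = -1 and P_2(x) = -1 - 12/x^2.
x = 0 is a singular point because the y-coefficient -1 - 12/x^2 has a pole at x = 0.
It is a regular singular point because x P_1(x) = p(x) = -x and x^2 P_2(x) = q(x) = -x^2 - 12 are polynomials, hence analytic at x = 0.
p(0) = 0,  q(0) = -12.
Indicial equation: r(r-1) + p(0) r + q(0) = 0, i.e. r^2 + (p(0) - 1) r + q(0) = 0, i.e. r^2 - 1 r - 12 = 0.
Discriminant: (-1)^2 - 4(-12) = 49, so r = (1 ± 7)/2.
Solving: r_1 = 4, r_2 = -3.

indicial: r^2 - 1 r - 12 = 0; roots r_1 = 4, r_2 = -3


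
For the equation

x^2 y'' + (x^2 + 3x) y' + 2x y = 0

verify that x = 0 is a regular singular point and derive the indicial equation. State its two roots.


Divide by x^2 to reach normal form y'' + P_1(x) y' + P_2(x) y = 0 with P_1(x) = 1 + 3/x and P_2(x) = 2/x.
x = 0 is a singular point because the y'-coefficient 1 + 3/x has a pole at x = 0 and the y-coefficient 2/x has a pole at x = 0.
It is a regular singular point because x P_1(x) = p(x) = x + 3 and x^2 P_2(x) = q(x) = 2x are polynomials, hence analytic at x = 0.
p(0) = 3,  q(0) = 0.
Indicial equation: r(r-1) + p(0) r + q(0) = 0, i.e. r^2 + (p(0) - 1) r + q(0) = 0, i.e. r^2 + 2 r = 0.
Discriminant: (2)^2 - 4(0) = 4, so r = (-2 ± 2)/2.
Solving: r_1 = 0, r_2 = -2.

indicial: r^2 + 2 r = 0; roots r_1 = 0, r_2 = -2


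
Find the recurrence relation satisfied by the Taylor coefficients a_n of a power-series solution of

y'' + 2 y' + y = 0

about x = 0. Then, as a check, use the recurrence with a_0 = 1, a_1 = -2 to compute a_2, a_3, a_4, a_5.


Substitute y = sum_n a_n x^n.
y''(x) has coefficient (n+2)(n+1) a_{n+2} at x^n;
2 y'(x) has coefficient 2 (n+1) a_{n+1} at x^n;
y(x) has coefficient 1 a_n at x^n.
Matching x^n: (n+2)(n+1) a_{n+2} + 2 (n+1) a_{n+1} + 1 a_n = 0.
Thus a_{n+2} = [-2 (n+1) a_{n+1} - 1 a_n] / ((n+1)(n+2)).

Check with a_0 = 1, a_1 = -2 (apply the recurrence for n = 0, 1, 2, 3): a_0 = 1, a_1 = -2, a_2 = 3/2, a_3 = -2/3, a_4 = 5/24, a_5 = -1/20.

a_(n+2) = [-2 (n+1) a_(n+1) - 1 a_n] / ((n+1)(n+2)); check: a_0 = 1, a_1 = -2, a_2 = 3/2, a_3 = -2/3, a_4 = 5/24, a_5 = -1/20


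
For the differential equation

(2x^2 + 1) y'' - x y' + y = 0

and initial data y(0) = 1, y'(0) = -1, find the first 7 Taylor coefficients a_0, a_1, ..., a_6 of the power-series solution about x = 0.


Ansatz: y(x) = sum_{n>=0} a_n x^n, so y'(x) = sum_{n>=1} n a_n x^(n-1) and y''(x) = sum_{n>=2} n(n-1) a_n x^(n-2).
Substitute into P(x) y'' + Q(x) y' + R(x) y = 0 with P(x) = 2x^2 + 1, Q(x) = -x, R(x) = 1, and match powers of x.
Initial conditions: a_0 = 1, a_1 = -1.
Setting the coefficient of each power of x to zero and solving order by order (substituting the coefficients already found):
  x^0: 2 a_2 + a_0 = 0  ->  2 a_2 = -a_0 = -1  ->  a_2 = -1/2
  x^1: 6 a_3 = 0  ->  a_3 = 0
  x^2: 12 a_4 + 3 a_2 = 0  ->  12 a_4 = -3 a_2 = 3/2  ->  a_4 = 1/8
  x^3: 20 a_5 + 10 a_3 = 0  ->  20 a_5 = -10 a_3 = 0  ->  a_5 = 0
  x^4: 30 a_6 + 21 a_4 = 0  ->  30 a_6 = -21 a_4 = -21/8  ->  a_6 = -7/80
Truncated series: y(x) = 1 - x - (1/2) x^2 + (1/8) x^4 - (7/80) x^6 + O(x^7).

a_0 = 1; a_1 = -1; a_2 = -1/2; a_3 = 0; a_4 = 1/8; a_5 = 0; a_6 = -7/80


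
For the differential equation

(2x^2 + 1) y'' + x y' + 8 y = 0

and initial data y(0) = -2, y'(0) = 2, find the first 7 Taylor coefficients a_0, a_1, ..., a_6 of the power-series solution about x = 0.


Ansatz: y(x) = sum_{n>=0} a_n x^n, so y'(x) = sum_{n>=1} n a_n x^(n-1) and y''(x) = sum_{n>=2} n(n-1) a_n x^(n-2).
Substitute into P(x) y'' + Q(x) y' + R(x) y = 0 with P(x) = 2x^2 + 1, Q(x) = x, R(x) = 8, and match powers of x.
Initial conditions: a_0 = -2, a_1 = 2.
Setting the coefficient of each power of x to zero and solving order by order (substituting the coefficients already found):
  x^0: 2 a_2 + 8 a_0 = 0  ->  2 a_2 = -8 a_0 = 16  ->  a_2 = 8
  x^1: 6 a_3 + 9 a_1 = 0  ->  6 a_3 = -9 a_1 = -18  ->  a_3 = -3
  x^2: 12 a_4 + 14 a_2 = 0  ->  12 a_4 = -14 a_2 = -112  ->  a_4 = -28/3
  x^3: 20 a_5 + 23 a_3 = 0  ->  20 a_5 = -23 a_3 = 69  ->  a_5 = 69/20
  x^4: 30 a_6 + 36 a_4 = 0  ->  30 a_6 = -36 a_4 = 336  ->  a_6 = 56/5
Truncated series: y(x) = -2 + 2 x + 8 x^2 - 3 x^3 - (28/3) x^4 + (69/20) x^5 + (56/5) x^6 + O(x^7).

a_0 = -2; a_1 = 2; a_2 = 8; a_3 = -3; a_4 = -28/3; a_5 = 69/20; a_6 = 56/5


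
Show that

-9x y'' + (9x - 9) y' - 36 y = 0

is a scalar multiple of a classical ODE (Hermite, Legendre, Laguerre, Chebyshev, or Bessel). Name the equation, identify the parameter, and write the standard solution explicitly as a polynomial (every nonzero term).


All three coefficients share the factor -9; dividing through by -9 gives  x y'' + (1 - x) y' + 4 y = 0.
This matches the Laguerre equation x y'' + (1 - x) y' + n y = 0 with n = 4; the polynomial solution is L_4(x).
With y = sum_k a_k x^k, matching x^k gives (k+1)k a_{k+1} + (k+1) a_{k+1} - k a_k + n a_k = 0, i.e. (k+1)^2 a_{k+1} = (k - n) a_k = (k - 4) a_k. The right side vanishes at k = 4, so the series terminates at degree 4.
Standard normalization L_n(0) = 1 gives a_0 = 1. Work upward with a_{k+1} = (k - 4) a_k / (k+1)^2:
  a_1 = (0 - 4)(1) / 1^2 = -4/1 = -4
  a_2 = (1 - 4)(-4) / 2^2 = 12/4 = 3
  a_3 = (2 - 4)(3) / 3^2 = -6/9 = -2/3
  a_4 = (3 - 4)(-2/3) / 4^2 = (2/3)/16 = 1/24
Hence L_4(x) = x^4/24 - 2 x^3/3 + 3 x^2 - 4 x + 1.

L_4(x); series = x^4/24 - 2 x^3/3 + 3 x^2 - 4 x + 1


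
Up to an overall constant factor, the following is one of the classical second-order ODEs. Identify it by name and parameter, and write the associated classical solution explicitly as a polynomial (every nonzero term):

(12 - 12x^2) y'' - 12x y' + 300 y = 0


All three coefficients share the factor 12; dividing through by 12 gives  (1 - x^2) y'' - x y' + 25 y = 0.
This matches the Chebyshev equation (1 - x^2) y'' - x y' + n^2 y = 0 (note the -x y' term, not -2x y') with n^2 = 25, so n = 5; the polynomial solution is T_5(x).
With y = sum_k a_k x^k, matching x^k gives (k+2)(k+1) a_{k+2} = (k^2 - n^2) a_k = (k - 5)(k + 5) a_k. The right side vanishes at k = 5, so the series with the parity of 5 terminates at degree 5.
Standard normalization: leading coefficient of T_n is 2^(n-1), so a_5 = 2^4 = 16. Work downward with a_k = (k+1)(k+2) a_{k+2} / ((k - 5)(k + 5)):
  a_3 = (4)(5)(16) / ((3 - 5)(3 + 5)) = 320/(-16) = -20
  a_1 = (2)(3)(-20) / ((1 - 5)(1 + 5)) = -120/(-24) = 5
Hence T_5(x) = 16 x^5 - 20 x^3 + 5 x.

T_5(x); series = 16 x^5 - 20 x^3 + 5 x


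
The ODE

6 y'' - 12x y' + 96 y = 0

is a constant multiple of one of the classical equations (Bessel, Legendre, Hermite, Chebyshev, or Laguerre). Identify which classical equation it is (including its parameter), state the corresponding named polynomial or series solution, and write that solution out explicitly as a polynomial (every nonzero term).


All three coefficients share the factor 6; dividing through by 6 gives  y'' - 2x y' + 16 y = 0.
This matches the Hermite equation y'' - 2x y' + 2n y = 0 with 2n = 16, so n = 8; the polynomial solution is H_8(x).
With y = sum_k a_k x^k, matching x^k gives (k+2)(k+1) a_{k+2} = 2(k - n) a_k = 2(k - 8) a_k. The right side vanishes at k = 8, so the series with the parity of 8 terminates at degree 8.
Standard normalization: leading coefficient of H_n is 2^n, so a_8 = 2^8 = 256. Work downward with a_k = (k+1)(k+2) a_{k+2} / (2(k - n)):
  a_6 = (7)(8)(256) / (2(6 - 8)) = 14336/(-4) = -3584
  a_4 = (5)(6)(-3584) / (2(4 - 8)) = -107520/(-8) = 13440
  a_2 = (3)(4)(13440) / (2(2 - 8)) = 161280/(-12) = -13440
  a_0 = (1)(2)(-13440) / (2(0 - 8)) = -26880/(-16) = 1680
Hence H_8(x) = 256 x^8 - 3584 x^6 + 13440 x^4 - 13440 x^2 + 1680.

H_8(x); series = 256 x^8 - 3584 x^6 + 13440 x^4 - 13440 x^2 + 1680


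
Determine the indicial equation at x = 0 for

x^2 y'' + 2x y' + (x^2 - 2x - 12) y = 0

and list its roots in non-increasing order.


Divide by x^2 to reach normal form y'' + P_1(x) y' + P_2(x) y = 0 with P_1(x) = 2/x and P_2(x) = 1 - 2/x - 12/x^2.
x = 0 is a singular point because the y'-coefficient 2/x has a pole at x = 0 and the y-coefficient 1 - 2/x - 12/x^2 has a pole at x = 0.
It is a regular singular point because x P_1(x) = p(x) = 2 and x^2 P_2(x) = q(x) = x^2 - 2x - 12 are polynomials, hence analytic at x = 0.
p(0) = 2,  q(0) = -12.
Indicial equation: r(r-1) + p(0) r + q(0) = 0, i.e. r^2 + (p(0) - 1) r + q(0) = 0, i.e. r^2 + 1 r - 12 = 0.
Discriminant: (1)^2 - 4(-12) = 49, so r = (-1 ± 7)/2.
Solving: r_1 = 3, r_2 = -4.

indicial: r^2 + 1 r - 12 = 0; roots r_1 = 3, r_2 = -4


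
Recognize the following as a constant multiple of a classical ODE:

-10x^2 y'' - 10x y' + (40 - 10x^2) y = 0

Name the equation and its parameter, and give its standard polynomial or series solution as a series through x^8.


All three coefficients share the factor -10; dividing through by -10 gives  x^2 y'' + x y' + (x^2 - 4) y = 0.
This matches the Bessel equation x^2 y'' + x y' + (x^2 - nu^2) y = 0 with nu^2 = 4, so nu = 2; the solution bounded at x = 0 is J_2(x).
Frobenius at x = 0: indicial roots ±nu; for r = nu the recurrence k(k + 2nu) c_k = -c_{k-2} gives the standard series J_nu(x) = sum_{k>=0} (-1)^k / (k! (k+nu)!) (x/2)^(2k+nu). Evaluate the first 4 terms:
  k = 0: (-1)^0 / (0! * 2! * 2^2) x^2 = 1/(1*2*4) x^2 = (1/8) x^2
  k = 1: (-1)^1 / (1! * 3! * 2^4) x^4 = -1/(1*6*16) x^4 = (-1/96) x^4
  k = 2: (-1)^2 / (2! * 4! * 2^6) x^6 = 1/(2*24*64) x^6 = (1/3072) x^6
  k = 3: (-1)^3 / (3! * 5! * 2^8) x^8 = -1/(6*120*256) x^8 = (-1/184320) x^8
Hence J_2(x) = -x^8/184320 + x^6/3072 - x^4/96 + x^2/8 + ....

J_2(x); series = -x^8/184320 + x^6/3072 - x^4/96 + x^2/8


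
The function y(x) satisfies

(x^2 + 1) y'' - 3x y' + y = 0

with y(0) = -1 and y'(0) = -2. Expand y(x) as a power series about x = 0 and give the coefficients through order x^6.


Ansatz: y(x) = sum_{n>=0} a_n x^n, so y'(x) = sum_{n>=1} n a_n x^(n-1) and y''(x) = sum_{n>=2} n(n-1) a_n x^(n-2).
Substitute into P(x) y'' + Q(x) y' + R(x) y = 0 with P(x) = x^2 + 1, Q(x) = -3x, R(x) = 1, and match powers of x.
Initial conditions: a_0 = -1, a_1 = -2.
Setting the coefficient of each power of x to zero and solving order by order (substituting the coefficients already found):
  x^0: 2 a_2 + a_0 = 0  ->  2 a_2 = -a_0 = 1  ->  a_2 = 1/2
  x^1: 6 a_3 - 2 a_1 = 0  ->  6 a_3 = 2 a_1 = -4  ->  a_3 = -2/3
  x^2: 12 a_4 - 3 a_2 = 0  ->  12 a_4 = 3 a_2 = 3/2  ->  a_4 = 1/8
  x^3: 20 a_5 - 2 a_3 = 0  ->  20 a_5 = 2 a_3 = -4/3  ->  a_5 = -1/15
  x^4: 30 a_6 + a_4 = 0  ->  30 a_6 = -a_4 = -1/8  ->  a_6 = -1/240
Truncated series: y(x) = -1 - 2 x + (1/2) x^2 - (2/3) x^3 + (1/8) x^4 - (1/15) x^5 - (1/240) x^6 + O(x^7).

a_0 = -1; a_1 = -2; a_2 = 1/2; a_3 = -2/3; a_4 = 1/8; a_5 = -1/15; a_6 = -1/240


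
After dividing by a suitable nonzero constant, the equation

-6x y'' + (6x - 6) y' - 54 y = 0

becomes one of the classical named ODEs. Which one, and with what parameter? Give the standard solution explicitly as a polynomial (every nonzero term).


All three coefficients share the factor -6; dividing through by -6 gives  x y'' + (1 - x) y' + 9 y = 0.
This matches the Laguerre equation x y'' + (1 - x) y' + n y = 0 with n = 9; the polynomial solution is L_9(x).
With y = sum_k a_k x^k, matching x^k gives (k+1)k a_{k+1} + (k+1) a_{k+1} - k a_k + n a_k = 0, i.e. (k+1)^2 a_{k+1} = (k - n) a_k = (k - 9) a_k. The right side vanishes at k = 9, so the series terminates at degree 9.
Standard normalization L_n(0) = 1 gives a_0 = 1. Work upward with a_{k+1} = (k - 9) a_k / (k+1)^2:
  a_1 = (0 - 9)(1) / 1^2 = -9/1 = -9
  a_2 = (1 - 9)(-9) / 2^2 = 72/4 = 18
  a_3 = (2 - 9)(18) / 3^2 = -126/9 = -14
  a_4 = (3 - 9)(-14) / 4^2 = 84/16 = 21/4
  a_5 = (4 - 9)(21/4) / 5^2 = (-105/4)/25 = -21/20
  a_6 = (5 - 9)(-21/20) / 6^2 = (21/5)/36 = 7/60
  a_7 = (6 - 9)(7/60) / 7^2 = (-7/20)/49 = -1/140
  a_8 = (7 - 9)(-1/140) / 8^2 = (1/70)/64 = 1/4480
  a_9 = (8 - 9)(1/4480) / 9^2 = (-1/4480)/81 = -1/362880
Hence L_9(x) = -x^9/362880 + x^8/4480 - x^7/140 + 7 x^6/60 - 21 x^5/20 + 21 x^4/4 - 14 x^3 + 18 x^2 - 9 x + 1.

L_9(x); series = -x^9/362880 + x^8/4480 - x^7/140 + 7 x^6/60 - 21 x^5/20 + 21 x^4/4 - 14 x^3 + 18 x^2 - 9 x + 1


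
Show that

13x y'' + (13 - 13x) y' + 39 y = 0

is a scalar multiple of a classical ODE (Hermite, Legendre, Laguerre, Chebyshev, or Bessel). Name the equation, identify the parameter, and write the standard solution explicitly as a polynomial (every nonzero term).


All three coefficients share the factor 13; dividing through by 13 gives  x y'' + (1 - x) y' + 3 y = 0.
This matches the Laguerre equation x y'' + (1 - x) y' + n y = 0 with n = 3; the polynomial solution is L_3(x).
With y = sum_k a_k x^k, matching x^k gives (k+1)k a_{k+1} + (k+1) a_{k+1} - k a_k + n a_k = 0, i.e. (k+1)^2 a_{k+1} = (k - n) a_k = (k - 3) a_k. The right side vanishes at k = 3, so the series terminates at degree 3.
Standard normalization L_n(0) = 1 gives a_0 = 1. Work upward with a_{k+1} = (k - 3) a_k / (k+1)^2:
  a_1 = (0 - 3)(1) / 1^2 = -3/1 = -3
  a_2 = (1 - 3)(-3) / 2^2 = 6/4 = 3/2
  a_3 = (2 - 3)(3/2) / 3^2 = (-3/2)/9 = -1/6
Hence L_3(x) = -x^3/6 + 3 x^2/2 - 3 x + 1.

L_3(x); series = -x^3/6 + 3 x^2/2 - 3 x + 1


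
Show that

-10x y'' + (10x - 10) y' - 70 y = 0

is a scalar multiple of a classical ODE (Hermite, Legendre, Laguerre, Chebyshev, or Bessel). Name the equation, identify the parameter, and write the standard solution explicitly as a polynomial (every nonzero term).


All three coefficients share the factor -10; dividing through by -10 gives  x y'' + (1 - x) y' + 7 y = 0.
This matches the Laguerre equation x y'' + (1 - x) y' + n y = 0 with n = 7; the polynomial solution is L_7(x).
With y = sum_k a_k x^k, matching x^k gives (k+1)k a_{k+1} + (k+1) a_{k+1} - k a_k + n a_k = 0, i.e. (k+1)^2 a_{k+1} = (k - n) a_k = (k - 7) a_k. The right side vanishes at k = 7, so the series terminates at degree 7.
Standard normalization L_n(0) = 1 gives a_0 = 1. Work upward with a_{k+1} = (k - 7) a_k / (k+1)^2:
  a_1 = (0 - 7)(1) / 1^2 = -7/1 = -7
  a_2 = (1 - 7)(-7) / 2^2 = 42/4 = 21/2
  a_3 = (2 - 7)(21/2) / 3^2 = (-105/2)/9 = -35/6
  a_4 = (3 - 7)(-35/6) / 4^2 = (70/3)/16 = 35/24
  a_5 = (4 - 7)(35/24) / 5^2 = (-35/8)/25 = -7/40
  a_6 = (5 - 7)(-7/40) / 6^2 = (7/20)/36 = 7/720
  a_7 = (6 - 7)(7/720) / 7^2 = (-7/720)/49 = -1/5040
Hence L_7(x) = -x^7/5040 + 7 x^6/720 - 7 x^5/40 + 35 x^4/24 - 35 x^3/6 + 21 x^2/2 - 7 x + 1.

L_7(x); series = -x^7/5040 + 7 x^6/720 - 7 x^5/40 + 35 x^4/24 - 35 x^3/6 + 21 x^2/2 - 7 x + 1
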